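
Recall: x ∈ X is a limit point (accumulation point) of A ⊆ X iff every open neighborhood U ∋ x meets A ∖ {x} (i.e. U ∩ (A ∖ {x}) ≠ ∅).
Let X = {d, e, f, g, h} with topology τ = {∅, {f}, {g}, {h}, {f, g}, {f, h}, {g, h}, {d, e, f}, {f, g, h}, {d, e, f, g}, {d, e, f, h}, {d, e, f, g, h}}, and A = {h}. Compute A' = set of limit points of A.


A' = ∅

For each x ∈ X, list the open sets U ∈ τ with x ∈ U, then check whether U ∩ (A ∖ {x}) ≠ ∅ for every such U.
  x = d: open {d, e, f} ∋ x has {d, e, f} ∩ (A ∖ {d}) = ∅, so x is NOT a limit point.
  x = e: open {d, e, f} ∋ x has {d, e, f} ∩ (A ∖ {e}) = ∅, so x is NOT a limit point.
  x = f: open {f} ∋ x has {f} ∩ (A ∖ {f}) = ∅, so x is NOT a limit point.
  x = g: open {g} ∋ x has {g} ∩ (A ∖ {g}) = ∅, so x is NOT a limit point.
  x = h: open {h} ∋ x has {h} ∩ (A ∖ {h}) = ∅, so x is NOT a limit point.
Collecting: A' = ∅.


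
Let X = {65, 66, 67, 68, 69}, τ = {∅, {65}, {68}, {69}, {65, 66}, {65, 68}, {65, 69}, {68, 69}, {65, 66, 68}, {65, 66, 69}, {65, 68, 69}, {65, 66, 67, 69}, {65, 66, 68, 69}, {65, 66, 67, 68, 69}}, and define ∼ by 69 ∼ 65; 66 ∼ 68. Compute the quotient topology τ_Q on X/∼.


X/∼ = {[65=69], [66=68], [67]}; |τ_Q| = 4.

Equivalence classes: [65=69], [66=68], [67].
Quotient map π: X → X/∼ sends 65 ↦ [65=69], 66 ↦ [66=68], 67 ↦ [67], 68 ↦ [66=68], 69 ↦ [65=69].
For each subset V ⊆ X/∼, compute π^{-1}(V) ⊆ X and check whether π^{-1}(V) ∈ τ. V is open in τ_Q iff π^{-1}(V) ∈ τ.
  V = {}: π^{-1}(V) = ∅ ∈ τ ✓.
  V = {[65=69]}: π^{-1}(V) = {65, 69} ∈ τ ✓.
  V = {[66=68]}: π^{-1}(V) = {66, 68} ∉ τ ✗.
  V = {[65=69], [66=68]}: π^{-1}(V) = {65, 66, 68, 69} ∈ τ ✓.
  V = {[67]}: π^{-1}(V) = {67} ∉ τ ✗.
  V = {[65=69], [67]}: π^{-1}(V) = {65, 67, 69} ∉ τ ✗.
  V = {[66=68], [67]}: π^{-1}(V) = {66, 67, 68} ∉ τ ✗.
  V = {[65=69], [66=68], [67]}: π^{-1}(V) = {65, 66, 67, 68, 69} ∈ τ ✓.
Open sets in the quotient: τ_Q = {{}, {[65=69]}, {[65=69], [66=68]}, {[65=69], [66=68], [67]}} (4 elements).


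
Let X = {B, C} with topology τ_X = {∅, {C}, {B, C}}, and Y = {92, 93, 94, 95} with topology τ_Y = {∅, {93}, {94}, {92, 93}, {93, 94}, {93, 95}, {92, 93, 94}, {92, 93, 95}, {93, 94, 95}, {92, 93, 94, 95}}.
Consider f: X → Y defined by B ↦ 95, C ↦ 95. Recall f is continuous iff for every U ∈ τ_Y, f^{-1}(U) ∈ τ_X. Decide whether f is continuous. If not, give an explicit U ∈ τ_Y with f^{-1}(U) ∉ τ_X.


f IS continuous.

Compute f^{-1}(U) for each U ∈ τ_Y:
  U = ∅: f^{-1}(U) = ∅ ∈ τ_X ✓.
  U = {93}: f^{-1}(U) = ∅ ∈ τ_X ✓.
  U = {94}: f^{-1}(U) = ∅ ∈ τ_X ✓.
  U = {92, 93}: f^{-1}(U) = ∅ ∈ τ_X ✓.
  U = {93, 94}: f^{-1}(U) = ∅ ∈ τ_X ✓.
  U = {93, 95}: f^{-1}(U) = {B, C} ∈ τ_X ✓.
  U = {92, 93, 94}: f^{-1}(U) = ∅ ∈ τ_X ✓.
  U = {92, 93, 95}: f^{-1}(U) = {B, C} ∈ τ_X ✓.
  U = {93, 94, 95}: f^{-1}(U) = {B, C} ∈ τ_X ✓.
  U = {92, 93, 94, 95}: f^{-1}(U) = {B, C} ∈ τ_X ✓.
Every preimage lies in τ_X, so f IS continuous.


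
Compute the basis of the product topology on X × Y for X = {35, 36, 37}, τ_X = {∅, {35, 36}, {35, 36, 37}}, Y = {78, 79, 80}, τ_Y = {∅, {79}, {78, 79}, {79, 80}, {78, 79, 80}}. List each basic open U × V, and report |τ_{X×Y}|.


Basis B = {∅ × ∅, {35, 36} × {79}, {35, 36, 37} × {79}, {35, 36} × {78, 79}, {35, 36} × {79, 80}, {35, 36} × {78, 79, 80}, {35, 36, 37} × {78, 79}, {35, 36, 37} × {79, 80}, {35, 36, 37} × {78, 79, 80}}; |τ_{X×Y}| = 14.

Enumerate products U × V with U ∈ τ_X, V ∈ τ_Y (deduplicated):
  ∅ × ∅ = {} (∅)
  {35, 36} × {79} = {(35,79), (36,79)}
  {35, 36, 37} × {79} = {(35,79), (36,79), (37,79)}
  {35, 36} × {78, 79} = {(35,78), (35,79), (36,78), (36,79)}
  {35, 36} × {79, 80} = {(35,79), (35,80), (36,79), (36,80)}
  {35, 36} × {78, 79, 80} = {(35,78), (35,79), (35,80), (36,78), (36,79), (36,80)}
  {35, 36, 37} × {78, 79} = {(35,78), (35,79), (36,78), (36,79), (37,78), (37,79)}
  {35, 36, 37} × {79, 80} = {(35,79), (35,80), (36,79), (36,80), (37,79), (37,80)}
  {35, 36, 37} × {78, 79, 80} = {(35,78), (35,79), (35,80), (36,78), (36,79), (36,80), (37,78), (37,79), (37,80)}
These 9 distinct sets form the basis B.
Close under arbitrary unions to get τ_{X×Y}; counting gives |τ_{X×Y}| = 14.


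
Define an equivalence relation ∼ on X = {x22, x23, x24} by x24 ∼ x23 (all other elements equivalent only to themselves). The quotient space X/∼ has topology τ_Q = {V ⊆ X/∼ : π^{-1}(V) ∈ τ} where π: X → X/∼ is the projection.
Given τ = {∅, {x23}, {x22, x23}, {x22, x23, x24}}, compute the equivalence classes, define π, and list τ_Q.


X/∼ = {[x22], [x23=x24]}; |τ_Q| = 2.

Equivalence classes: [x22], [x23=x24].
Quotient map π: X → X/∼ sends x22 ↦ [x22], x23 ↦ [x23=x24], x24 ↦ [x23=x24].
For each subset V ⊆ X/∼, compute π^{-1}(V) ⊆ X and check whether π^{-1}(V) ∈ τ. V is open in τ_Q iff π^{-1}(V) ∈ τ.
  V = {}: π^{-1}(V) = ∅ ∈ τ ✓.
  V = {[x22]}: π^{-1}(V) = {x22} ∉ τ ✗.
  V = {[x23=x24]}: π^{-1}(V) = {x23, x24} ∉ τ ✗.
  V = {[x22], [x23=x24]}: π^{-1}(V) = {x22, x23, x24} ∈ τ ✓.
Open sets in the quotient: τ_Q = {{}, {[x22], [x23=x24]}} (2 elements).


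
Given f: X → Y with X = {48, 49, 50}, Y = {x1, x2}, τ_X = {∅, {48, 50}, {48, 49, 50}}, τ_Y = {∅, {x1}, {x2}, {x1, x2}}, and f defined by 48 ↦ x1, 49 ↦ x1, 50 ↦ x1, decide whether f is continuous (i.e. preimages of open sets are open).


f IS continuous.

Compute f^{-1}(U) for each U ∈ τ_Y:
  U = ∅: f^{-1}(U) = ∅ ∈ τ_X ✓.
  U = {x1}: f^{-1}(U) = {48, 49, 50} ∈ τ_X ✓.
  U = {x2}: f^{-1}(U) = ∅ ∈ τ_X ✓.
  U = {x1, x2}: f^{-1}(U) = {48, 49, 50} ∈ τ_X ✓.
Every preimage lies in τ_X, so f IS continuous.


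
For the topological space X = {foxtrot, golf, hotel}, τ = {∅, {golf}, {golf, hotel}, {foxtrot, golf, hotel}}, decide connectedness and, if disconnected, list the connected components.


(X, τ) is connected.

Find clopen sets (U ∈ τ with X ∖ U ∈ τ):
  U = ∅, X ∖ U = {foxtrot, golf, hotel} — both open, so U is clopen.
  U = {foxtrot, golf, hotel}, X ∖ U = ∅ — both open, so U is clopen.
Only trivial clopens (∅ and X) exist, so (X, τ) is connected.
Compute connected components by grouping points that agree on all clopens:
  component: {foxtrot, golf, hotel}


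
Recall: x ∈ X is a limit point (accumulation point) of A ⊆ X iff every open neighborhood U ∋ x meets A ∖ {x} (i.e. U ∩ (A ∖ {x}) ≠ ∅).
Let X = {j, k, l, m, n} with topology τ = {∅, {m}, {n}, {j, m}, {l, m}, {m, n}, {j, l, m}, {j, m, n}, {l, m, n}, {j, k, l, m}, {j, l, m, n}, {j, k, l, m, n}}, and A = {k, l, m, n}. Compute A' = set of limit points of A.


A' = {j, k, l}

For each x ∈ X, list the open sets U ∈ τ with x ∈ U, then check whether U ∩ (A ∖ {x}) ≠ ∅ for every such U.
  x = j: opens ∋ x are {j, m}, {j, l, m}, {j, m, n}, {j, k, l, m}, {j, l, m, n}, {j, k, l, m, n}; each meets A ∖ {j}, so x IS a limit point.
  x = k: opens ∋ x are {j, k, l, m}, {j, k, l, m, n}; each meets A ∖ {k}, so x IS a limit point.
  x = l: opens ∋ x are {l, m}, {j, l, m}, {l, m, n}, {j, k, l, m}, {j, l, m, n}, {j, k, l, m, n}; each meets A ∖ {l}, so x IS a limit point.
  x = m: open {m} ∋ x has {m} ∩ (A ∖ {m}) = ∅, so x is NOT a limit point.
  x = n: open {n} ∋ x has {n} ∩ (A ∖ {n}) = ∅, so x is NOT a limit point.
Collecting: A' = {j, k, l}.


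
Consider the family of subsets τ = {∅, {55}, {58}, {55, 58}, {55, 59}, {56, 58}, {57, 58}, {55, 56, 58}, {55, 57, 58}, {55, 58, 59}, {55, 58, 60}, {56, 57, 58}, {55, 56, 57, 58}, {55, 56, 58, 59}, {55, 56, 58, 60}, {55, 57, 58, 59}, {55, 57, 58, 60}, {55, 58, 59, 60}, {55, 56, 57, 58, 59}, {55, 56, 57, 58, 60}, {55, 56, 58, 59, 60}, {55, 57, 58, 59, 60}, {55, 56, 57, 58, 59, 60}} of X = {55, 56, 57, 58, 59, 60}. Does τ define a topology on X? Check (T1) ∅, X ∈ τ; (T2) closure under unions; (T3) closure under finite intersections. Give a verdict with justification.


τ IS a topology on X.

Axiom (T1): ∅ ∈ τ? Yes; X ∈ τ? Yes.
Axiom (T2/T3): check pairwise unions and intersections of members of τ.
All pairwise intersections and unions checked — each lies in τ. Therefore τ satisfies (T1), (T2), (T3): it IS a topology on X.


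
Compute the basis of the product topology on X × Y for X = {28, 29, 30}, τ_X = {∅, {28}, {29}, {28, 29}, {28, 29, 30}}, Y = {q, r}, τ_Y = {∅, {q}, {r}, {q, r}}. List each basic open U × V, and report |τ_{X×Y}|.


Basis B = {∅ × ∅, {28} × {q}, {28} × {r}, {29} × {q}, {29} × {r}, {28} × {q, r}, {28, 29} × {q}, {28, 29} × {r}, {29} × {q, r}, {28, 29, 30} × {q}, {28, 29, 30} × {r}, {28, 29} × {q, r}, {28, 29, 30} × {q, r}}; |τ_{X×Y}| = 25.

Enumerate products U × V with U ∈ τ_X, V ∈ τ_Y (deduplicated):
  ∅ × ∅ = {} (∅)
  {28} × {q} = {(28,q)}
  {28} × {r} = {(28,r)}
  {29} × {q} = {(29,q)}
  {29} × {r} = {(29,r)}
  {28} × {q, r} = {(28,q), (28,r)}
  {28, 29} × {q} = {(28,q), (29,q)}
  {28, 29} × {r} = {(28,r), (29,r)}
  {29} × {q, r} = {(29,q), (29,r)}
  {28, 29, 30} × {q} = {(28,q), (29,q), (30,q)}
  {28, 29, 30} × {r} = {(28,r), (29,r), (30,r)}
  {28, 29} × {q, r} = {(28,q), (28,r), (29,q), (29,r)}
  {28, 29, 30} × {q, r} = {(28,q), (28,r), (29,q), (29,r), (30,q), (30,r)}
These 13 distinct sets form the basis B.
Close under arbitrary unions to get τ_{X×Y}; counting gives |τ_{X×Y}| = 25.


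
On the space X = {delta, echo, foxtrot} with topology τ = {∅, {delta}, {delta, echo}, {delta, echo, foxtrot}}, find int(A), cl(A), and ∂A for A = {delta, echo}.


int(A) = {delta, echo}, cl(A) = {delta, echo, foxtrot}, ∂A = {foxtrot}.

Closed sets in (X, τ) are complements of opens:
  closed(X, τ) = {∅, {foxtrot}, {echo, foxtrot}, {delta, echo, foxtrot}}.
int(A) = ⋃ {U ∈ τ : U ⊆ A}. Opens contained in A: ∅, {delta}, {delta, echo}.
Taking the union of these: int(A) = {delta, echo}.
cl(A) = ⋂ {C closed : A ⊆ C}. Closed sets containing A: {delta, echo, foxtrot}.
Intersecting these: cl(A) = {delta, echo, foxtrot}.
∂A = cl(A) ∖ int(A) = {delta, echo, foxtrot} ∖ {delta, echo} = {foxtrot}.


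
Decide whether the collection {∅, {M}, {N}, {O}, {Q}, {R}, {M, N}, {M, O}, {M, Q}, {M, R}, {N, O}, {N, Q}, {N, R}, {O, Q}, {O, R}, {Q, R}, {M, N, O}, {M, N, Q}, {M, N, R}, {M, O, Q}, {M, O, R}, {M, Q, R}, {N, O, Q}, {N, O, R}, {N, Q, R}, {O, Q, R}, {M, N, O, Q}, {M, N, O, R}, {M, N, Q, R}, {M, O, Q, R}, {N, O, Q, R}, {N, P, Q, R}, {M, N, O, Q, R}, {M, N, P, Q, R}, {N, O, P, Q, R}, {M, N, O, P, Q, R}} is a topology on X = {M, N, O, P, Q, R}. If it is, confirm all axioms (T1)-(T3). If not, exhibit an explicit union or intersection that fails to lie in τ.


τ IS a topology on X.

Axiom (T1): ∅ ∈ τ? Yes; X ∈ τ? Yes.
Axiom (T2/T3): check pairwise unions and intersections of members of τ.
All pairwise intersections and unions checked — each lies in τ. Therefore τ satisfies (T1), (T2), (T3): it IS a topology on X.


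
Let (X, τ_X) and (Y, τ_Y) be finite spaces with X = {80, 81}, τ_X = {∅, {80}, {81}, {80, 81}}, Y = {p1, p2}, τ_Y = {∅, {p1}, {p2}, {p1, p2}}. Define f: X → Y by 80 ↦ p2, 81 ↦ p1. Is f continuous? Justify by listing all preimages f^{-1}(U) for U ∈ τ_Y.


f IS continuous.

Compute f^{-1}(U) for each U ∈ τ_Y:
  U = ∅: f^{-1}(U) = ∅ ∈ τ_X ✓.
  U = {p1}: f^{-1}(U) = {81} ∈ τ_X ✓.
  U = {p2}: f^{-1}(U) = {80} ∈ τ_X ✓.
  U = {p1, p2}: f^{-1}(U) = {80, 81} ∈ τ_X ✓.
Every preimage lies in τ_X, so f IS continuous.


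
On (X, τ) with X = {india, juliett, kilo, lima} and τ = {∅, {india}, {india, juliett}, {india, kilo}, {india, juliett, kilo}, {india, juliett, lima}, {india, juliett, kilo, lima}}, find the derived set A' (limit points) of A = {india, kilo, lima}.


A' = {juliett, kilo, lima}

For each x ∈ X, list the open sets U ∈ τ with x ∈ U, then check whether U ∩ (A ∖ {x}) ≠ ∅ for every such U.
  x = india: open {india} ∋ x has {india} ∩ (A ∖ {india}) = ∅, so x is NOT a limit point.
  x = juliett: opens ∋ x are {india, juliett}, {india, juliett, kilo}, {india, juliett, lima}, {india, juliett, kilo, lima}; each meets A ∖ {juliett}, so x IS a limit point.
  x = kilo: opens ∋ x are {india, kilo}, {india, juliett, kilo}, {india, juliett, kilo, lima}; each meets A ∖ {kilo}, so x IS a limit point.
  x = lima: opens ∋ x are {india, juliett, lima}, {india, juliett, kilo, lima}; each meets A ∖ {lima}, so x IS a limit point.
Collecting: A' = {juliett, kilo, lima}.


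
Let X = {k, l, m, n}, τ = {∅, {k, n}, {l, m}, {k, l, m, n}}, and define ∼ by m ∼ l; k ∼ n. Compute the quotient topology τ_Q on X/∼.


X/∼ = {[k=n], [l=m]}; |τ_Q| = 4.

Equivalence classes: [k=n], [l=m].
Quotient map π: X → X/∼ sends k ↦ [k=n], l ↦ [l=m], m ↦ [l=m], n ↦ [k=n].
For each subset V ⊆ X/∼, compute π^{-1}(V) ⊆ X and check whether π^{-1}(V) ∈ τ. V is open in τ_Q iff π^{-1}(V) ∈ τ.
  V = {}: π^{-1}(V) = ∅ ∈ τ ✓.
  V = {[k=n]}: π^{-1}(V) = {k, n} ∈ τ ✓.
  V = {[l=m]}: π^{-1}(V) = {l, m} ∈ τ ✓.
  V = {[k=n], [l=m]}: π^{-1}(V) = {k, l, m, n} ∈ τ ✓.
Open sets in the quotient: τ_Q = {{}, {[k=n]}, {[l=m]}, {[k=n], [l=m]}} (4 elements).


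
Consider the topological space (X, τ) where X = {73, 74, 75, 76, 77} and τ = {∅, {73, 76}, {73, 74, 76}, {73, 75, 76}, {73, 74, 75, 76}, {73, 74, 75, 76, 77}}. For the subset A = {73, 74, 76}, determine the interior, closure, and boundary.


int(A) = {73, 74, 76}, cl(A) = {73, 74, 75, 76, 77}, ∂A = {75, 77}.

Closed sets in (X, τ) are complements of opens:
  closed(X, τ) = {∅, {77}, {74, 77}, {75, 77}, {74, 75, 77}, {73, 74, 75, 76, 77}}.
int(A) = ⋃ {U ∈ τ : U ⊆ A}. Opens contained in A: ∅, {73, 76}, {73, 74, 76}.
Taking the union of these: int(A) = {73, 74, 76}.
cl(A) = ⋂ {C closed : A ⊆ C}. Closed sets containing A: {73, 74, 75, 76, 77}.
Intersecting these: cl(A) = {73, 74, 75, 76, 77}.
∂A = cl(A) ∖ int(A) = {73, 74, 75, 76, 77} ∖ {73, 74, 76} = {75, 77}.


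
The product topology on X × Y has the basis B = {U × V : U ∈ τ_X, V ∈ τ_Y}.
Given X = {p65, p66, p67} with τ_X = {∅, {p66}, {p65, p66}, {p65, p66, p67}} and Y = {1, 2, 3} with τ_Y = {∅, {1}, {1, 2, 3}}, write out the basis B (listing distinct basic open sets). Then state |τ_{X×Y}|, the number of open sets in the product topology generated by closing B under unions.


Basis B = {∅ × ∅, {p66} × {1}, {p65, p66} × {1}, {p65, p66, p67} × {1}, {p66} × {1, 2, 3}, {p65, p66} × {1, 2, 3}, {p65, p66, p67} × {1, 2, 3}}; |τ_{X×Y}| = 10.

Enumerate products U × V with U ∈ τ_X, V ∈ τ_Y (deduplicated):
  ∅ × ∅ = {} (∅)
  {p66} × {1} = {(p66,1)}
  {p65, p66} × {1} = {(p65,1), (p66,1)}
  {p65, p66, p67} × {1} = {(p65,1), (p66,1), (p67,1)}
  {p66} × {1, 2, 3} = {(p66,1), (p66,2), (p66,3)}
  {p65, p66} × {1, 2, 3} = {(p65,1), (p65,2), (p65,3), (p66,1), (p66,2), (p66,3)}
  {p65, p66, p67} × {1, 2, 3} = {(p65,1), (p65,2), (p65,3), (p66,1), (p66,2), (p66,3), (p67,1), (p67,2), (p67,3)}
These 7 distinct sets form the basis B.
Close under arbitrary unions to get τ_{X×Y}; counting gives |τ_{X×Y}| = 10.


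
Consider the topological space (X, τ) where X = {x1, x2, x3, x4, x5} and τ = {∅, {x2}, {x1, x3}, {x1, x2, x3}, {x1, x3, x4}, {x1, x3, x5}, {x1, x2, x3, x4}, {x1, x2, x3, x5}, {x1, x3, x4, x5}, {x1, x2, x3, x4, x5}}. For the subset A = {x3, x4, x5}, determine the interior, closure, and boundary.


int(A) = ∅, cl(A) = {x1, x3, x4, x5}, ∂A = {x1, x3, x4, x5}.

Closed sets in (X, τ) are complements of opens:
  closed(X, τ) = {∅, {x2}, {x4}, {x5}, {x2, x4}, {x2, x5}, {x4, x5}, {x2, x4, x5}, {x1, x3, x4, x5}, {x1, x2, x3, x4, x5}}.
int(A) = ⋃ {U ∈ τ : U ⊆ A}. Opens contained in A: ∅.
Taking the union of these: int(A) = ∅.
cl(A) = ⋂ {C closed : A ⊆ C}. Closed sets containing A: {x1, x3, x4, x5}, {x1, x2, x3, x4, x5}.
Intersecting these: cl(A) = {x1, x3, x4, x5}.
∂A = cl(A) ∖ int(A) = {x1, x3, x4, x5} ∖ ∅ = {x1, x3, x4, x5}.


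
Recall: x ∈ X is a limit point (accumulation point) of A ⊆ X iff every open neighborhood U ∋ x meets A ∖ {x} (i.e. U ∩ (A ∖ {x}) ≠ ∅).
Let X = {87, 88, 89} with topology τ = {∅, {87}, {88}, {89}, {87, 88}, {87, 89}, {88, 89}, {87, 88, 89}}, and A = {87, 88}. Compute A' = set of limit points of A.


A' = ∅

For each x ∈ X, list the open sets U ∈ τ with x ∈ U, then check whether U ∩ (A ∖ {x}) ≠ ∅ for every such U.
  x = 87: open {87} ∋ x has {87} ∩ (A ∖ {87}) = ∅, so x is NOT a limit point.
  x = 88: open {88} ∋ x has {88} ∩ (A ∖ {88}) = ∅, so x is NOT a limit point.
  x = 89: open {89} ∋ x has {89} ∩ (A ∖ {89}) = ∅, so x is NOT a limit point.
Collecting: A' = ∅.


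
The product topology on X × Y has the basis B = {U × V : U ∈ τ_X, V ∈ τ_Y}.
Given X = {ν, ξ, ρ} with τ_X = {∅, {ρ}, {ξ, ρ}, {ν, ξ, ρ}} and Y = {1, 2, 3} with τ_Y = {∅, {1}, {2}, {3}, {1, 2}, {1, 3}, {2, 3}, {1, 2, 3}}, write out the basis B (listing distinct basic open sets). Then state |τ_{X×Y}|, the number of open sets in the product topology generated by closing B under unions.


Basis B = {∅ × ∅, {ρ} × {1}, {ρ} × {2}, {ρ} × {3}, {ξ, ρ} × {1}, {ξ, ρ} × {2}, {ξ, ρ} × {3}, {ρ} × {1, 2}, {ρ} × {1, 3}, {ρ} × {2, 3}, {ν, ξ, ρ} × {1}, {ν, ξ, ρ} × {2}, {ν, ξ, ρ} × {3}, {ρ} × {1, 2, 3}, {ξ, ρ} × {1, 2}, {ξ, ρ} × {1, 3}, {ξ, ρ} × {2, 3}, {ν, ξ, ρ} × {1, 2}, {ν, ξ, ρ} × {1, 3}, {ν, ξ, ρ} × {2, 3}, {ξ, ρ} × {1, 2, 3}, {ν, ξ, ρ} × {1, 2, 3}}; |τ_{X×Y}| = 64.

Enumerate products U × V with U ∈ τ_X, V ∈ τ_Y (deduplicated):
  ∅ × ∅ = {} (∅)
  {ρ} × {1} = {(ρ,1)}
  {ρ} × {2} = {(ρ,2)}
  {ρ} × {3} = {(ρ,3)}
  {ξ, ρ} × {1} = {(ξ,1), (ρ,1)}
  {ξ, ρ} × {2} = {(ξ,2), (ρ,2)}
  {ξ, ρ} × {3} = {(ξ,3), (ρ,3)}
  {ρ} × {1, 2} = {(ρ,1), (ρ,2)}
  {ρ} × {1, 3} = {(ρ,1), (ρ,3)}
  {ρ} × {2, 3} = {(ρ,2), (ρ,3)}
  {ν, ξ, ρ} × {1} = {(ν,1), (ξ,1), (ρ,1)}
  {ν, ξ, ρ} × {2} = {(ν,2), (ξ,2), (ρ,2)}
  {ν, ξ, ρ} × {3} = {(ν,3), (ξ,3), (ρ,3)}
  {ρ} × {1, 2, 3} = {(ρ,1), (ρ,2), (ρ,3)}
  {ξ, ρ} × {1, 2} = {(ξ,1), (ξ,2), (ρ,1), (ρ,2)}
  {ξ, ρ} × {1, 3} = {(ξ,1), (ξ,3), (ρ,1), (ρ,3)}
  {ξ, ρ} × {2, 3} = {(ξ,2), (ξ,3), (ρ,2), (ρ,3)}
  {ν, ξ, ρ} × {1, 2} = {(ν,1), (ν,2), (ξ,1), (ξ,2), (ρ,1), (ρ,2)}
  {ν, ξ, ρ} × {1, 3} = {(ν,1), (ν,3), (ξ,1), (ξ,3), (ρ,1), (ρ,3)}
  {ν, ξ, ρ} × {2, 3} = {(ν,2), (ν,3), (ξ,2), (ξ,3), (ρ,2), (ρ,3)}
  {ξ, ρ} × {1, 2, 3} = {(ξ,1), (ξ,2), (ξ,3), (ρ,1), (ρ,2), (ρ,3)}
  {ν, ξ, ρ} × {1, 2, 3} = {(ν,1), (ν,2), (ν,3), (ξ,1), (ξ,2), (ξ,3), (ρ,1), (ρ,2), (ρ,3)}
These 22 distinct sets form the basis B.
Close under arbitrary unions to get τ_{X×Y}; counting gives |τ_{X×Y}| = 64.


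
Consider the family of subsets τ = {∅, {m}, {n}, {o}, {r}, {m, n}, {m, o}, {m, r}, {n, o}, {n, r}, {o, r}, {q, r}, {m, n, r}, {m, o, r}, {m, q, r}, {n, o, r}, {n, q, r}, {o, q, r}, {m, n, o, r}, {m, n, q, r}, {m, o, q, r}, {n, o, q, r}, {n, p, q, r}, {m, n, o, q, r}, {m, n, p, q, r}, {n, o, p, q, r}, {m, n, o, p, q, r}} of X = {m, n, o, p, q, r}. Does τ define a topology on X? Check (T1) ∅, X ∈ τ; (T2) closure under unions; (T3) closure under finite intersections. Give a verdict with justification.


τ is NOT a topology on X.

Axiom (T1): ∅ ∈ τ? Yes; X ∈ τ? Yes.
Axiom (T2/T3): check pairwise unions and intersections of members of τ.
Counterexample for (T2): {m} ∪ {n, o} = {m, n, o} ∉ τ. Therefore τ is NOT a topology.


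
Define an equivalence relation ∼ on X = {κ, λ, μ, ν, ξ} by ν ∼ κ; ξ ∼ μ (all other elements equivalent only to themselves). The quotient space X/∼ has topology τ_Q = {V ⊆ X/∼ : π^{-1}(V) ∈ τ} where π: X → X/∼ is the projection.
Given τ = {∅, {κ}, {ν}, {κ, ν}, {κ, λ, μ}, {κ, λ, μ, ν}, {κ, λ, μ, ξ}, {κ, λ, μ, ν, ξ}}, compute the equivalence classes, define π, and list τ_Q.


X/∼ = {[κ=ν], [λ], [μ=ξ]}; |τ_Q| = 3.

Equivalence classes: [κ=ν], [λ], [μ=ξ].
Quotient map π: X → X/∼ sends κ ↦ [κ=ν], λ ↦ [λ], μ ↦ [μ=ξ], ν ↦ [κ=ν], ξ ↦ [μ=ξ].
For each subset V ⊆ X/∼, compute π^{-1}(V) ⊆ X and check whether π^{-1}(V) ∈ τ. V is open in τ_Q iff π^{-1}(V) ∈ τ.
  V = {}: π^{-1}(V) = ∅ ∈ τ ✓.
  V = {[κ=ν]}: π^{-1}(V) = {κ, ν} ∈ τ ✓.
  V = {[λ]}: π^{-1}(V) = {λ} ∉ τ ✗.
  V = {[κ=ν], [λ]}: π^{-1}(V) = {κ, λ, ν} ∉ τ ✗.
  V = {[μ=ξ]}: π^{-1}(V) = {μ, ξ} ∉ τ ✗.
  V = {[κ=ν], [μ=ξ]}: π^{-1}(V) = {κ, μ, ν, ξ} ∉ τ ✗.
  V = {[λ], [μ=ξ]}: π^{-1}(V) = {λ, μ, ξ} ∉ τ ✗.
  V = {[κ=ν], [λ], [μ=ξ]}: π^{-1}(V) = {κ, λ, μ, ν, ξ} ∈ τ ✓.
Open sets in the quotient: τ_Q = {{}, {[κ=ν]}, {[κ=ν], [λ], [μ=ξ]}} (3 elements).


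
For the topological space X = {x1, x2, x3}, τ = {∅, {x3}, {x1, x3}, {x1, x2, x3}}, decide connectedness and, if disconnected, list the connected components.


(X, τ) is connected.

Find clopen sets (U ∈ τ with X ∖ U ∈ τ):
  U = ∅, X ∖ U = {x1, x2, x3} — both open, so U is clopen.
  U = {x1, x2, x3}, X ∖ U = ∅ — both open, so U is clopen.
Only trivial clopens (∅ and X) exist, so (X, τ) is connected.
Compute connected components by grouping points that agree on all clopens:
  component: {x1, x2, x3}


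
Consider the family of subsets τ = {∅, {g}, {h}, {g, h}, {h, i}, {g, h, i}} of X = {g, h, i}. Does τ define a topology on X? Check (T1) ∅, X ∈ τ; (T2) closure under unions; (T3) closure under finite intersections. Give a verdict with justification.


τ IS a topology on X.

Axiom (T1): ∅ ∈ τ? Yes; X ∈ τ? Yes.
Axiom (T2/T3): check pairwise unions and intersections of members of τ.
All pairwise intersections and unions checked — each lies in τ. Therefore τ satisfies (T1), (T2), (T3): it IS a topology on X.


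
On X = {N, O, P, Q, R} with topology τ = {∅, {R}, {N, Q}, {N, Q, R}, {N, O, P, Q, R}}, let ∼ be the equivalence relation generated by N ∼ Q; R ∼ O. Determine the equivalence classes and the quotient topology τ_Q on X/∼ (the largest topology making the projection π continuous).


X/∼ = {[N=Q], [O=R], [P]}; |τ_Q| = 3.

Equivalence classes: [N=Q], [O=R], [P].
Quotient map π: X → X/∼ sends N ↦ [N=Q], O ↦ [O=R], P ↦ [P], Q ↦ [N=Q], R ↦ [O=R].
For each subset V ⊆ X/∼, compute π^{-1}(V) ⊆ X and check whether π^{-1}(V) ∈ τ. V is open in τ_Q iff π^{-1}(V) ∈ τ.
  V = {}: π^{-1}(V) = ∅ ∈ τ ✓.
  V = {[N=Q]}: π^{-1}(V) = {N, Q} ∈ τ ✓.
  V = {[O=R]}: π^{-1}(V) = {O, R} ∉ τ ✗.
  V = {[N=Q], [O=R]}: π^{-1}(V) = {N, O, Q, R} ∉ τ ✗.
  V = {[P]}: π^{-1}(V) = {P} ∉ τ ✗.
  V = {[N=Q], [P]}: π^{-1}(V) = {N, P, Q} ∉ τ ✗.
  V = {[O=R], [P]}: π^{-1}(V) = {O, P, R} ∉ τ ✗.
  V = {[N=Q], [O=R], [P]}: π^{-1}(V) = {N, O, P, Q, R} ∈ τ ✓.
Open sets in the quotient: τ_Q = {{}, {[N=Q]}, {[N=Q], [O=R], [P]}} (3 elements).


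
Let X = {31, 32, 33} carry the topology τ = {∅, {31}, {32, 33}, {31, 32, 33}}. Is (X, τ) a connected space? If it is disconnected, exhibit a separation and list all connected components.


(X, τ) is disconnected; components = [{31}, {32, 33}].

Find clopen sets (U ∈ τ with X ∖ U ∈ τ):
  U = ∅, X ∖ U = {31, 32, 33} — both open, so U is clopen.
  U = {31}, X ∖ U = {32, 33} — both open, so U is clopen.
  U = {32, 33}, X ∖ U = {31} — both open, so U is clopen.
  U = {31, 32, 33}, X ∖ U = ∅ — both open, so U is clopen.
Nontrivial clopen(s) exist: e.g. {31}. So (X, τ) is disconnected.
Compute connected components by grouping points that agree on all clopens:
  component: {31}
  component: {32, 33}


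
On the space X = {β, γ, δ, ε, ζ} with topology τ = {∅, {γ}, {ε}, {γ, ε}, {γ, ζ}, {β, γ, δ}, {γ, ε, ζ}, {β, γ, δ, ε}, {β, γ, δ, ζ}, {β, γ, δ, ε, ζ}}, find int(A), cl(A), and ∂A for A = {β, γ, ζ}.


int(A) = {γ, ζ}, cl(A) = {β, γ, δ, ζ}, ∂A = {β, δ}.

Closed sets in (X, τ) are complements of opens:
  closed(X, τ) = {∅, {ε}, {ζ}, {β, δ}, {ε, ζ}, {β, δ, ε}, {β, δ, ζ}, {β, γ, δ, ζ}, {β, δ, ε, ζ}, {β, γ, δ, ε, ζ}}.
int(A) = ⋃ {U ∈ τ : U ⊆ A}. Opens contained in A: ∅, {γ}, {γ, ζ}.
Taking the union of these: int(A) = {γ, ζ}.
cl(A) = ⋂ {C closed : A ⊆ C}. Closed sets containing A: {β, γ, δ, ζ}, {β, γ, δ, ε, ζ}.
Intersecting these: cl(A) = {β, γ, δ, ζ}.
∂A = cl(A) ∖ int(A) = {β, γ, δ, ζ} ∖ {γ, ζ} = {β, δ}.


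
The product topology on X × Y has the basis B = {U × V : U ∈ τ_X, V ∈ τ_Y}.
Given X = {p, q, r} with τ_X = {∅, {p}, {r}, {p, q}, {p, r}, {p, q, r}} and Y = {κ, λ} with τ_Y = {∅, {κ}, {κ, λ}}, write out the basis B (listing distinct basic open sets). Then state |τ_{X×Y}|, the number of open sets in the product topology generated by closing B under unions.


Basis B = {∅ × ∅, {p} × {κ}, {r} × {κ}, {p} × {κ, λ}, {p, q} × {κ}, {p, r} × {κ}, {r} × {κ, λ}, {p, q, r} × {κ}, {p, q} × {κ, λ}, {p, r} × {κ, λ}, {p, q, r} × {κ, λ}}; |τ_{X×Y}| = 18.

Enumerate products U × V with U ∈ τ_X, V ∈ τ_Y (deduplicated):
  ∅ × ∅ = {} (∅)
  {p} × {κ} = {(p,κ)}
  {r} × {κ} = {(r,κ)}
  {p} × {κ, λ} = {(p,κ), (p,λ)}
  {p, q} × {κ} = {(p,κ), (q,κ)}
  {p, r} × {κ} = {(p,κ), (r,κ)}
  {r} × {κ, λ} = {(r,κ), (r,λ)}
  {p, q, r} × {κ} = {(p,κ), (q,κ), (r,κ)}
  {p, q} × {κ, λ} = {(p,κ), (p,λ), (q,κ), (q,λ)}
  {p, r} × {κ, λ} = {(p,κ), (p,λ), (r,κ), (r,λ)}
  {p, q, r} × {κ, λ} = {(p,κ), (p,λ), (q,κ), (q,λ), (r,κ), (r,λ)}
These 11 distinct sets form the basis B.
Close under arbitrary unions to get τ_{X×Y}; counting gives |τ_{X×Y}| = 18.


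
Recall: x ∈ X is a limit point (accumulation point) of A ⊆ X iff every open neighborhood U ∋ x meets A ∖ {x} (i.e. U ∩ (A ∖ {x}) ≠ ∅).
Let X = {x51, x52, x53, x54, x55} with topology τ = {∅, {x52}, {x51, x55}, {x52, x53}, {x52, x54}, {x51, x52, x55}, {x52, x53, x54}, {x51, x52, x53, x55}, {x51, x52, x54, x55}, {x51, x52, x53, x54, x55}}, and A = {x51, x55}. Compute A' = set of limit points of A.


A' = {x51, x55}

For each x ∈ X, list the open sets U ∈ τ with x ∈ U, then check whether U ∩ (A ∖ {x}) ≠ ∅ for every such U.
  x = x51: opens ∋ x are {x51, x55}, {x51, x52, x55}, {x51, x52, x53, x55}, {x51, x52, x54, x55}, {x51, x52, x53, x54, x55}; each meets A ∖ {x51}, so x IS a limit point.
  x = x52: open {x52} ∋ x has {x52} ∩ (A ∖ {x52}) = ∅, so x is NOT a limit point.
  x = x53: open {x52, x53} ∋ x has {x52, x53} ∩ (A ∖ {x53}) = ∅, so x is NOT a limit point.
  x = x54: open {x52, x54} ∋ x has {x52, x54} ∩ (A ∖ {x54}) = ∅, so x is NOT a limit point.
  x = x55: opens ∋ x are {x51, x55}, {x51, x52, x55}, {x51, x52, x53, x55}, {x51, x52, x54, x55}, {x51, x52, x53, x54, x55}; each meets A ∖ {x55}, so x IS a limit point.
Collecting: A' = {x51, x55}.


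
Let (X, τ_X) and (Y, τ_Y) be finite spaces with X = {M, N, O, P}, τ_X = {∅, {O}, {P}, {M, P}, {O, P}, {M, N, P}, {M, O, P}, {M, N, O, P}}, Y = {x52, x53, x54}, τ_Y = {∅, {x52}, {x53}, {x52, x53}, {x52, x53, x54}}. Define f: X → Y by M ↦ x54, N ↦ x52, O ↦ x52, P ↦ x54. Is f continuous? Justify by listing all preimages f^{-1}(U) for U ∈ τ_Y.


f is NOT continuous.

Compute f^{-1}(U) for each U ∈ τ_Y:
  U = ∅: f^{-1}(U) = ∅ ∈ τ_X ✓.
  U = {x52}: f^{-1}(U) = {N, O} ∉ τ_X ✗.
  U = {x53}: f^{-1}(U) = ∅ ∈ τ_X ✓.
  U = {x52, x53}: f^{-1}(U) = {N, O} ∉ τ_X ✗.
  U = {x52, x53, x54}: f^{-1}(U) = {M, N, O, P} ∈ τ_X ✓.
Found U = {x52} with f^{-1}(U) = {N, O} not in τ_X. Therefore f is NOT continuous.


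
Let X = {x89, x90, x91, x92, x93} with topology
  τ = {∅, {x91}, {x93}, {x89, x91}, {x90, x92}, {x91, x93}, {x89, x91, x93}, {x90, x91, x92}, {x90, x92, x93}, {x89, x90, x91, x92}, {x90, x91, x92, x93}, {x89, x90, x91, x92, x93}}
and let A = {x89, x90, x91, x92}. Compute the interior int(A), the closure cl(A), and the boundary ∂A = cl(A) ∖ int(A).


int(A) = {x89, x90, x91, x92}, cl(A) = {x89, x90, x91, x92}, ∂A = ∅.

Closed sets in (X, τ) are complements of opens:
  closed(X, τ) = {∅, {x89}, {x93}, {x89, x91}, {x89, x93}, {x90, x92}, {x89, x90, x92}, {x89, x91, x93}, {x90, x92, x93}, {x89, x90, x91, x92}, {x89, x90, x92, x93}, {x89, x90, x91, x92, x93}}.
int(A) = ⋃ {U ∈ τ : U ⊆ A}. Opens contained in A: ∅, {x91}, {x89, x91}, {x90, x92}, {x90, x91, x92}, {x89, x90, x91, x92}.
Taking the union of these: int(A) = {x89, x90, x91, x92}.
cl(A) = ⋂ {C closed : A ⊆ C}. Closed sets containing A: {x89, x90, x91, x92}, {x89, x90, x91, x92, x93}.
Intersecting these: cl(A) = {x89, x90, x91, x92}.
∂A = cl(A) ∖ int(A) = {x89, x90, x91, x92} ∖ {x89, x90, x91, x92} = ∅.


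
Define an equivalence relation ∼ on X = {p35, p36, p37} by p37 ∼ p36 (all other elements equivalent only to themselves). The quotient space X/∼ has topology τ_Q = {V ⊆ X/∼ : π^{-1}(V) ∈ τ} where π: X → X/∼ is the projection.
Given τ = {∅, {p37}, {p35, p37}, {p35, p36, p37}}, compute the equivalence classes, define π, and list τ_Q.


X/∼ = {[p35], [p36=p37]}; |τ_Q| = 2.

Equivalence classes: [p35], [p36=p37].
Quotient map π: X → X/∼ sends p35 ↦ [p35], p36 ↦ [p36=p37], p37 ↦ [p36=p37].
For each subset V ⊆ X/∼, compute π^{-1}(V) ⊆ X and check whether π^{-1}(V) ∈ τ. V is open in τ_Q iff π^{-1}(V) ∈ τ.
  V = {}: π^{-1}(V) = ∅ ∈ τ ✓.
  V = {[p35]}: π^{-1}(V) = {p35} ∉ τ ✗.
  V = {[p36=p37]}: π^{-1}(V) = {p36, p37} ∉ τ ✗.
  V = {[p35], [p36=p37]}: π^{-1}(V) = {p35, p36, p37} ∈ τ ✓.
Open sets in the quotient: τ_Q = {{}, {[p35], [p36=p37]}} (2 elements).


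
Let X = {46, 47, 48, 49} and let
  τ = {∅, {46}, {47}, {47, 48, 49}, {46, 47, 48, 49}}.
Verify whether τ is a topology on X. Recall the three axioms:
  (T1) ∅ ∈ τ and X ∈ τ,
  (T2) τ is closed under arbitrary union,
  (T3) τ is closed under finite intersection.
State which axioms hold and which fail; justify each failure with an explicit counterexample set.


τ is NOT a topology on X.

Axiom (T1): ∅ ∈ τ? Yes; X ∈ τ? Yes.
Axiom (T2/T3): check pairwise unions and intersections of members of τ.
Counterexample for (T2): {46} ∪ {47} = {46, 47} ∉ τ. Therefore τ is NOT a topology.


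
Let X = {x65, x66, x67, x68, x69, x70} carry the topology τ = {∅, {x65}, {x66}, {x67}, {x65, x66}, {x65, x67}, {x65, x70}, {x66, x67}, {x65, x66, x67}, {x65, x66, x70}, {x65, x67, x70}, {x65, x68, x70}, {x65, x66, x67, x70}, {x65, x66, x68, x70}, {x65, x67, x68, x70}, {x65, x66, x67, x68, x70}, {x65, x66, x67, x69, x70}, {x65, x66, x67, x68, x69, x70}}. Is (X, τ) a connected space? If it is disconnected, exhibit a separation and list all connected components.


(X, τ) is connected.

Find clopen sets (U ∈ τ with X ∖ U ∈ τ):
  U = ∅, X ∖ U = {x65, x66, x67, x68, x69, x70} — both open, so U is clopen.
  U = {x65, x66, x67, x68, x69, x70}, X ∖ U = ∅ — both open, so U is clopen.
Only trivial clopens (∅ and X) exist, so (X, τ) is connected.
Compute connected components by grouping points that agree on all clopens:
  component: {x65, x66, x67, x68, x69, x70}


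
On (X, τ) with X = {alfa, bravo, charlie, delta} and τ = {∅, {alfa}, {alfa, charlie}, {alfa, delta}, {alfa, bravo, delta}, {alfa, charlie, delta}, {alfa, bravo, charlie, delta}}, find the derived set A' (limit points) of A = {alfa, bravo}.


A' = {bravo, charlie, delta}

For each x ∈ X, list the open sets U ∈ τ with x ∈ U, then check whether U ∩ (A ∖ {x}) ≠ ∅ for every such U.
  x = alfa: open {alfa} ∋ x has {alfa} ∩ (A ∖ {alfa}) = ∅, so x is NOT a limit point.
  x = bravo: opens ∋ x are {alfa, bravo, delta}, {alfa, bravo, charlie, delta}; each meets A ∖ {bravo}, so x IS a limit point.
  x = charlie: opens ∋ x are {alfa, charlie}, {alfa, charlie, delta}, {alfa, bravo, charlie, delta}; each meets A ∖ {charlie}, so x IS a limit point.
  x = delta: opens ∋ x are {alfa, delta}, {alfa, bravo, delta}, {alfa, charlie, delta}, {alfa, bravo, charlie, delta}; each meets A ∖ {delta}, so x IS a limit point.
Collecting: A' = {bravo, charlie, delta}.


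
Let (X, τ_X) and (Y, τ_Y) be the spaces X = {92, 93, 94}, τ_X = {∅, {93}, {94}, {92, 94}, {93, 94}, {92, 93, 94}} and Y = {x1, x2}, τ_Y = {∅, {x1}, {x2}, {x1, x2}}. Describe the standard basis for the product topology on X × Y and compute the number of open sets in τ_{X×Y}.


Basis B = {∅ × ∅, {93} × {x1}, {93} × {x2}, {94} × {x1}, {94} × {x2}, {92, 94} × {x1}, {92, 94} × {x2}, {93} × {x1, x2}, {93, 94} × {x1}, {93, 94} × {x2}, {94} × {x1, x2}, {92, 93, 94} × {x1}, {92, 93, 94} × {x2}, {92, 94} × {x1, x2}, {93, 94} × {x1, x2}, {92, 93, 94} × {x1, x2}}; |τ_{X×Y}| = 36.

Enumerate products U × V with U ∈ τ_X, V ∈ τ_Y (deduplicated):
  ∅ × ∅ = {} (∅)
  {93} × {x1} = {(93,x1)}
  {93} × {x2} = {(93,x2)}
  {94} × {x1} = {(94,x1)}
  {94} × {x2} = {(94,x2)}
  {92, 94} × {x1} = {(92,x1), (94,x1)}
  {92, 94} × {x2} = {(92,x2), (94,x2)}
  {93} × {x1, x2} = {(93,x1), (93,x2)}
  {93, 94} × {x1} = {(93,x1), (94,x1)}
  {93, 94} × {x2} = {(93,x2), (94,x2)}
  {94} × {x1, x2} = {(94,x1), (94,x2)}
  {92, 93, 94} × {x1} = {(92,x1), (93,x1), (94,x1)}
  {92, 93, 94} × {x2} = {(92,x2), (93,x2), (94,x2)}
  {92, 94} × {x1, x2} = {(92,x1), (92,x2), (94,x1), (94,x2)}
  {93, 94} × {x1, x2} = {(93,x1), (93,x2), (94,x1), (94,x2)}
  {92, 93, 94} × {x1, x2} = {(92,x1), (92,x2), (93,x1), (93,x2), (94,x1), (94,x2)}
These 16 distinct sets form the basis B.
Close under arbitrary unions to get τ_{X×Y}; counting gives |τ_{X×Y}| = 36.


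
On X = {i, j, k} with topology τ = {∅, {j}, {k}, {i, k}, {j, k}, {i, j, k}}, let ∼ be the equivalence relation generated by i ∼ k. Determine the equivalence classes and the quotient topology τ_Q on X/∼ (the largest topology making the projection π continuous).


X/∼ = {[i=k], [j]}; |τ_Q| = 4.

Equivalence classes: [i=k], [j].
Quotient map π: X → X/∼ sends i ↦ [i=k], j ↦ [j], k ↦ [i=k].
For each subset V ⊆ X/∼, compute π^{-1}(V) ⊆ X and check whether π^{-1}(V) ∈ τ. V is open in τ_Q iff π^{-1}(V) ∈ τ.
  V = {}: π^{-1}(V) = ∅ ∈ τ ✓.
  V = {[i=k]}: π^{-1}(V) = {i, k} ∈ τ ✓.
  V = {[j]}: π^{-1}(V) = {j} ∈ τ ✓.
  V = {[i=k], [j]}: π^{-1}(V) = {i, j, k} ∈ τ ✓.
Open sets in the quotient: τ_Q = {{}, {[i=k]}, {[j]}, {[i=k], [j]}} (4 elements).


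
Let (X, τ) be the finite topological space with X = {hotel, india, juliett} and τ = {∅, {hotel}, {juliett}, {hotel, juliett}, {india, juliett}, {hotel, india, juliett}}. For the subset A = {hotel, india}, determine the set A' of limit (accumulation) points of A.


A' = ∅

For each x ∈ X, list the open sets U ∈ τ with x ∈ U, then check whether U ∩ (A ∖ {x}) ≠ ∅ for every such U.
  x = hotel: open {hotel} ∋ x has {hotel} ∩ (A ∖ {hotel}) = ∅, so x is NOT a limit point.
  x = india: open {india, juliett} ∋ x has {india, juliett} ∩ (A ∖ {india}) = ∅, so x is NOT a limit point.
  x = juliett: open {juliett} ∋ x has {juliett} ∩ (A ∖ {juliett}) = ∅, so x is NOT a limit point.
Collecting: A' = ∅.


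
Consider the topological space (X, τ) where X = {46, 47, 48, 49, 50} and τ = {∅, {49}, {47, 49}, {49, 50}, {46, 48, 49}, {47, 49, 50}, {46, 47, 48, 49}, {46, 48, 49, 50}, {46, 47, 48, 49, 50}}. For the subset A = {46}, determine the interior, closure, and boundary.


int(A) = ∅, cl(A) = {46, 48}, ∂A = {46, 48}.

Closed sets in (X, τ) are complements of opens:
  closed(X, τ) = {∅, {47}, {50}, {46, 48}, {47, 50}, {46, 47, 48}, {46, 48, 50}, {46, 47, 48, 50}, {46, 47, 48, 49, 50}}.
int(A) = ⋃ {U ∈ τ : U ⊆ A}. Opens contained in A: ∅.
Taking the union of these: int(A) = ∅.
cl(A) = ⋂ {C closed : A ⊆ C}. Closed sets containing A: {46, 48}, {46, 47, 48}, {46, 48, 50}, {46, 47, 48, 50}, {46, 47, 48, 49, 50}.
Intersecting these: cl(A) = {46, 48}.
∂A = cl(A) ∖ int(A) = {46, 48} ∖ ∅ = {46, 48}.


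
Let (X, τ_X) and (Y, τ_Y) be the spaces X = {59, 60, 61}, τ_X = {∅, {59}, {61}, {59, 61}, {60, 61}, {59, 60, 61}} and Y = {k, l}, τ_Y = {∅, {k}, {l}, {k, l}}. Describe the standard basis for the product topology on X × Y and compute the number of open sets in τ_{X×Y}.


Basis B = {∅ × ∅, {59} × {k}, {59} × {l}, {61} × {k}, {61} × {l}, {59} × {k, l}, {59, 61} × {k}, {59, 61} × {l}, {60, 61} × {k}, {60, 61} × {l}, {61} × {k, l}, {59, 60, 61} × {k}, {59, 60, 61} × {l}, {59, 61} × {k, l}, {60, 61} × {k, l}, {59, 60, 61} × {k, l}}; |τ_{X×Y}| = 36.

Enumerate products U × V with U ∈ τ_X, V ∈ τ_Y (deduplicated):
  ∅ × ∅ = {} (∅)
  {59} × {k} = {(59,k)}
  {59} × {l} = {(59,l)}
  {61} × {k} = {(61,k)}
  {61} × {l} = {(61,l)}
  {59} × {k, l} = {(59,k), (59,l)}
  {59, 61} × {k} = {(59,k), (61,k)}
  {59, 61} × {l} = {(59,l), (61,l)}
  {60, 61} × {k} = {(60,k), (61,k)}
  {60, 61} × {l} = {(60,l), (61,l)}
  {61} × {k, l} = {(61,k), (61,l)}
  {59, 60, 61} × {k} = {(59,k), (60,k), (61,k)}
  {59, 60, 61} × {l} = {(59,l), (60,l), (61,l)}
  {59, 61} × {k, l} = {(59,k), (59,l), (61,k), (61,l)}
  {60, 61} × {k, l} = {(60,k), (60,l), (61,k), (61,l)}
  {59, 60, 61} × {k, l} = {(59,k), (59,l), (60,k), (60,l), (61,k), (61,l)}
These 16 distinct sets form the basis B.
Close under arbitrary unions to get τ_{X×Y}; counting gives |τ_{X×Y}| = 36.


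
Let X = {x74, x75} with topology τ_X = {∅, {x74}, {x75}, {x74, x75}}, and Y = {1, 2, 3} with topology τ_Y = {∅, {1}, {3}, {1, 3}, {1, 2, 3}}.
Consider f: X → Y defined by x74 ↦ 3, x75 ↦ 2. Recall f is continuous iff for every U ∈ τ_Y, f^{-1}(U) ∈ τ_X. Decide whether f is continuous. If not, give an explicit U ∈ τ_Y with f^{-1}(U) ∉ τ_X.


f IS continuous.

Compute f^{-1}(U) for each U ∈ τ_Y:
  U = ∅: f^{-1}(U) = ∅ ∈ τ_X ✓.
  U = {1}: f^{-1}(U) = ∅ ∈ τ_X ✓.
  U = {3}: f^{-1}(U) = {x74} ∈ τ_X ✓.
  U = {1, 3}: f^{-1}(U) = {x74} ∈ τ_X ✓.
  U = {1, 2, 3}: f^{-1}(U) = {x74, x75} ∈ τ_X ✓.
Every preimage lies in τ_X, so f IS continuous.


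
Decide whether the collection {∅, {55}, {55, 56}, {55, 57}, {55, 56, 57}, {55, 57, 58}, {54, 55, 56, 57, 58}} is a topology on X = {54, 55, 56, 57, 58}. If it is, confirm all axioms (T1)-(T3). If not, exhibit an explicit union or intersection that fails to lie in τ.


τ is NOT a topology on X.

Axiom (T1): ∅ ∈ τ? Yes; X ∈ τ? Yes.
Axiom (T2/T3): check pairwise unions and intersections of members of τ.
Counterexample for (T2): {55, 56} ∪ {55, 57, 58} = {55, 56, 57, 58} ∉ τ. Therefore τ is NOT a topology.


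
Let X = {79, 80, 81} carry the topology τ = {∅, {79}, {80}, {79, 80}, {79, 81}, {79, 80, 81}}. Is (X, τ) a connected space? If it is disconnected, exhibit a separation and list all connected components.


(X, τ) is disconnected; components = [{80}, {79, 81}].

Find clopen sets (U ∈ τ with X ∖ U ∈ τ):
  U = ∅, X ∖ U = {79, 80, 81} — both open, so U is clopen.
  U = {80}, X ∖ U = {79, 81} — both open, so U is clopen.
  U = {79, 81}, X ∖ U = {80} — both open, so U is clopen.
  U = {79, 80, 81}, X ∖ U = ∅ — both open, so U is clopen.
Nontrivial clopen(s) exist: e.g. {80}. So (X, τ) is disconnected.
Compute connected components by grouping points that agree on all clopens:
  component: {80}
  component: {79, 81}


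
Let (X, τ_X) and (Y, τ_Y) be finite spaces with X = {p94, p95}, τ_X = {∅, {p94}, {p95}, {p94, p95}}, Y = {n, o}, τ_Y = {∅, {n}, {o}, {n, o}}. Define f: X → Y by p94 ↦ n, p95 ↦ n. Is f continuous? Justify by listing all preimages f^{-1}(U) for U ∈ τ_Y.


f IS continuous.

Compute f^{-1}(U) for each U ∈ τ_Y:
  U = ∅: f^{-1}(U) = ∅ ∈ τ_X ✓.
  U = {n}: f^{-1}(U) = {p94, p95} ∈ τ_X ✓.
  U = {o}: f^{-1}(U) = ∅ ∈ τ_X ✓.
  U = {n, o}: f^{-1}(U) = {p94, p95} ∈ τ_X ✓.
Every preimage lies in τ_X, so f IS continuous.
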